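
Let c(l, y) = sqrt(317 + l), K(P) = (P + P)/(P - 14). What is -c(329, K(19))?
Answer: -sqrt(646) ≈ -25.417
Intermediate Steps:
K(P) = 2*P/(-14 + P) (K(P) = (2*P)/(-14 + P) = 2*P/(-14 + P))
-c(329, K(19)) = -sqrt(317 + 329) = -sqrt(646)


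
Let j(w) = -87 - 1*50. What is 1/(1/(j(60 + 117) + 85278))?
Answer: 85141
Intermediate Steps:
j(w) = -137 (j(w) = -87 - 50 = -137)
1/(1/(j(60 + 117) + 85278)) = 1/(1/(-137 + 85278)) = 1/(1/85141) = 85141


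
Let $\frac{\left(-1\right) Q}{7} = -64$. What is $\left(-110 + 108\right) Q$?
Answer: $-896$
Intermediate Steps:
$Q = 448$ ($Q = \left(-7\right) \left(-64\right) = 448$)
$\left(-110 + 108\right) Q = \left(-110 + 108\right) 448 = \left(-2\right) 448 = -896$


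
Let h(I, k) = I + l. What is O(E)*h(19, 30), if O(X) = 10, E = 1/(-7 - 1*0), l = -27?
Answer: -80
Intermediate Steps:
h(I, k) = -27 + I (h(I, k) = I - 27 = -27 + I)
E = -⅐ (E = 1/(-7 + 0) = 1/(-7) = -⅐ ≈ -0.14286)
O(E)*h(19, 30) = 10*(-27 + 19) = 10*(-8) = -80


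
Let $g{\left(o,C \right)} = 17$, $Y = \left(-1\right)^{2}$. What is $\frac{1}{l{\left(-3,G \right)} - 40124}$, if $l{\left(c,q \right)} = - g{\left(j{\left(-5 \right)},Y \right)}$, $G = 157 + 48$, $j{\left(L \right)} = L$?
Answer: $- \frac{1}{40141} \approx -2.4912 \cdot 10^{-5}$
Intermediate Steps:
$Y = 1$
$G = 205$
$l{\left(c,q \right)} = -17$ ($l{\left(c,q \right)} = \left(-1\right) 17 = -17$)
$\frac{1}{l{\left(-3,G \right)} - 40124} = \frac{1}{-17 - 40124} = \frac{1}{-40141} = - \frac{1}{40141}$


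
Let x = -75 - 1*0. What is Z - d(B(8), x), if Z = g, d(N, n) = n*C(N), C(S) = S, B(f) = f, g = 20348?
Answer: 20948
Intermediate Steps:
x = -75 (x = -75 + 0 = -75)
d(N, n) = N*n (d(N, n) = n*N = N*n)
Z = 20348
Z - d(B(8), x) = 20348 - 8*(-75) = 20348 - 1*(-600) = 20348 + 600 = 20948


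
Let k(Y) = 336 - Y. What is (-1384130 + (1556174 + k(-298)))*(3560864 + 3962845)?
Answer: 1299179022702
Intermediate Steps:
(-1384130 + (1556174 + k(-298)))*(3560864 + 3962845) = (-1384130 + (1556174 + (336 - 1*(-298))))*(3560864 + 3962845) = (-1384130 + (1556174 + (336 + 298)))*7523709 = (-1384130 + (1556174 + 634))*7523709 = (-1384130 + 1556808)*7523709 = 172678*7523709 = 1299179022702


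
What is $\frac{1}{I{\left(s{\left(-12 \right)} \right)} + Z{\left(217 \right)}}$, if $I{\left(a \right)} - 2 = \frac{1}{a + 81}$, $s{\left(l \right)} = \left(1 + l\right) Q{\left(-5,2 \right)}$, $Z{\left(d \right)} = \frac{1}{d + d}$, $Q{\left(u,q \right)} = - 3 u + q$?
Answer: $\frac{11501}{22920} \approx 0.50179$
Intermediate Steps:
$Q{\left(u,q \right)} = q - 3 u$
$Z{\left(d \right)} = \frac{1}{2 d}$
$s{\left(l \right)} = 17 + 17 l$ ($s{\left(l \right)} = \left(1 + l\right) \left(2 - -15\right) = \left(1 + l\right) \left(2 + 15\right) = \left(1 + l\right) 17 = 17 + 17 l$)
$I{\left(a \right)} = 2 + \frac{1}{81 + a}$ ($I{\left(a \right)} = 2 + \frac{1}{a + 81} = 2 + \frac{1}{81 + a}$)
$\frac{1}{I{\left(s{\left(-12 \right)} \right)} + Z{\left(217 \right)}} = \frac{1}{\frac{163 + 2 \left(17 + 17 \left(-12\right)\right)}{81 + \left(17 + 17 \left(-12\right)\right)} + \frac{1}{2 \cdot 217}} = \frac{1}{\frac{163 + 2 \left(17 - 204\right)}{81 + \left(17 - 204\right)} + \frac{1}{2} \cdot \frac{1}{217}} = \frac{1}{\frac{163 + 2 \left(-187\right)}{81 - 187} + \frac{1}{434}} = \frac{1}{\frac{163 - 374}{-106} + \frac{1}{434}} = \frac{1}{\left(- \frac{1}{106}\right) \left(-211\right) + \frac{1}{434}} = \frac{1}{\frac{211}{106} + \frac{1}{434}} = \frac{1}{\frac{22920}{11501}} = \frac{11501}{22920}$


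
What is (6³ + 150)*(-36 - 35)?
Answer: -25986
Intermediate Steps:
(6³ + 150)*(-36 - 35) = (216 + 150)*(-71) = 366*(-71) = -25986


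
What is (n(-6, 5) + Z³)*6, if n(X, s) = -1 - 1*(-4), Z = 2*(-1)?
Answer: -30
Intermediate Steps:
Z = -2
n(X, s) = 3 (n(X, s) = -1 + 4 = 3)
(n(-6, 5) + Z³)*6 = (3 + (-2)³)*6 = (3 - 8)*6 = -5*6 = -30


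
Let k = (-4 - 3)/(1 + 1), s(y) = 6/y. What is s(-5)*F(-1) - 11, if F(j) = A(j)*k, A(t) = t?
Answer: -76/5 ≈ -15.200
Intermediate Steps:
k = -7/2 ≈ -3.5000
F(j) = -7*j/2 (F(j) = j*(-7/2) = -7*j/2)
s(-5)*F(-1) - 11 = (6/(-5))*(-7/2*(-1)) - 11 = (6*(-1/5))*(7/2) - 11 = -6/5*7/2 - 11 = -21/5 - 11 = -76/5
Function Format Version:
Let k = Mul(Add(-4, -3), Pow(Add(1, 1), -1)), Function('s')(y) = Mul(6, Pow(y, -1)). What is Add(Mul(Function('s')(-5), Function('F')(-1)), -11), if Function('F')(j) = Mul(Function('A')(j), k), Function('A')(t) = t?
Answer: Rational(-76, 5) ≈ -15.200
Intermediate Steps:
k = Rational(-7, 2) (k = Mul(-7, Pow(2, -1)) = Mul(-7, Rational(1, 2)) = Rational(-7, 2) ≈ -3.5000)
Function('F')(j) = Mul(Rational(-7, 2), j) (Function('F')(j) = Mul(j, Rational(-7, 2)) = Mul(Rational(-7, 2), j))
Add(Mul(Function('s')(-5), Function('F')(-1)), -11) = Add(Mul(Mul(6, Pow(-5, -1)), Mul(Rational(-7, 2), -1)), -11) = Add(Mul(Mul(6, Rational(-1, 5)), Rational(7, 2)), -11) = Add(Mul(Rational(-6, 5), Rational(7, 2)), -11) = Add(Rational(-21, 5), -11) = Rational(-76, 5)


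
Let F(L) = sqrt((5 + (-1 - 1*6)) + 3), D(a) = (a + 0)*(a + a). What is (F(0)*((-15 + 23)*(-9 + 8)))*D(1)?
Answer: -16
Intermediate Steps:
D(a) = 2*a**2 (D(a) = a*(2*a) = 2*a**2)
F(L) = 1 (F(L) = sqrt((5 + (-1 - 6)) + 3) = sqrt((5 - 7) + 3) = sqrt(-2 + 3) = sqrt(1) = 1)
(F(0)*((-15 + 23)*(-9 + 8)))*D(1) = (1*((-15 + 23)*(-9 + 8)))*(2*1**2) = (1*(8*(-1)))*(2*1) = (1*(-8))*2 = -8*2 = -16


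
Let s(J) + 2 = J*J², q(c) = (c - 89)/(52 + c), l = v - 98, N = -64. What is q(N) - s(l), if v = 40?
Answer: 780507/4 ≈ 1.9513e+5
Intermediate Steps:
l = -58 (l = 40 - 98 = -58)
q(c) = (-89 + c)/(52 + c)
s(J) = -2 + J³ (s(J) = -2 + J*J² = -2 + J³)
q(N) - s(l) = (-89 - 64)/(52 - 64) - (-2 + (-58)³) = -153/(-12) - (-2 - 195112) = -1/12*(-153) - 1*(-195114) = 51/4 + 195114 = 780507/4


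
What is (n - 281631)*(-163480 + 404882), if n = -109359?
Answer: -94385767980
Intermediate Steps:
(n - 281631)*(-163480 + 404882) = (-109359 - 281631)*(-163480 + 404882) = -390990*241402 = -94385767980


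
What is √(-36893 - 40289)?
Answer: I*√77182 ≈ 277.82*I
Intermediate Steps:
√(-36893 - 40289) = √(-77182) = I*√77182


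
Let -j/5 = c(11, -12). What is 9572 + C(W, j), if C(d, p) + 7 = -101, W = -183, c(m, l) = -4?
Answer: 9464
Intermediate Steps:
j = 20 (j = -5*(-4) = 20)
C(d, p) = -108 (C(d, p) = -7 - 101 = -108)
9572 + C(W, j) = 9572 - 108 = 9464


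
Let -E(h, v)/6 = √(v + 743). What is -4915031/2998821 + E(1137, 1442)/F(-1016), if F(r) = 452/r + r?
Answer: -4915031/2998821 + 508*√2185/86059 ≈ -1.3631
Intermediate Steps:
F(r) = r + 452/r
E(h, v) = -6*√(743 + v) (E(h, v) = -6*√(v + 743) = -6*√(743 + v))
-4915031/2998821 + E(1137, 1442)/F(-1016) = -4915031/2998821 + (-6*√(743 + 1442))/(-1016 + 452/(-1016)) = -4915031*1/2998821 + (-6*√2185)/(-1016 + 452*(-1/1016)) = -4915031/2998821 + (-6*√2185)/(-1016 - 113/254) = -4915031/2998821 + (-6*√2185)/(-258177/254) = -4915031/2998821 - 6*√2185*(-254/258177) = -4915031/2998821 + 508*√2185/86059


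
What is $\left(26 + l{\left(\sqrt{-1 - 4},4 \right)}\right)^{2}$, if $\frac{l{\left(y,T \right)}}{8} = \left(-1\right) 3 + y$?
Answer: $-316 + 32 i \sqrt{5} \approx -316.0 + 71.554 i$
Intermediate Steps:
$l{\left(y,T \right)} = -24 + 8 y$ ($l{\left(y,T \right)} = 8 \left(\left(-1\right) 3 + y\right) = 8 \left(-3 + y\right) = -24 + 8 y$)
$\left(26 + l{\left(\sqrt{-1 - 4},4 \right)}\right)^{2} = \left(26 - \left(24 - 8 \sqrt{-1 - 4}\right)\right)^{2} = \left(26 - \left(24 - 8 \sqrt{-5}\right)\right)^{2} = \left(26 - \left(24 - 8 i \sqrt{5}\right)\right)^{2} = \left(2 + 8 i \sqrt{5}\right)^{2}$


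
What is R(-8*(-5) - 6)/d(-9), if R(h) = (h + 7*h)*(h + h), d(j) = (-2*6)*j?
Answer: 4624/27 ≈ 171.26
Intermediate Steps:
d(j) = -12*j
R(h) = 16*h² (R(h) = (8*h)*(2*h) = 16*h²)
R(-8*(-5) - 6)/d(-9) = (16*(-8*(-5) - 6)²)/((-12*(-9))) = (16*(40 - 6)²)/108 = (16*34²)*(1/108) = (16*1156)*(1/108) = 18496*(1/108) = 4624/27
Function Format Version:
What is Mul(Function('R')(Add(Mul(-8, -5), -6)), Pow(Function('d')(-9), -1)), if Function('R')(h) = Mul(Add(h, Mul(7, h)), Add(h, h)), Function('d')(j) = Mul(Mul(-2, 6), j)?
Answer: Rational(4624, 27) ≈ 171.26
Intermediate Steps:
Function('d')(j) = Mul(-12, j)
Function('R')(h) = Mul(16, Pow(h, 2)) (Function('R')(h) = Mul(Mul(8, h), Mul(2, h)) = Mul(16, Pow(h, 2)))
Mul(Function('R')(Add(Mul(-8, -5), -6)), Pow(Function('d')(-9), -1)) = Mul(Mul(16, Pow(Add(Mul(-8, -5), -6), 2)), Pow(Mul(-12, -9), -1)) = Mul(Mul(16, Pow(Add(40, -6), 2)), Pow(108, -1)) = Mul(Mul(16, Pow(34, 2)), Rational(1, 108)) = Mul(Mul(16, 1156), Rational(1, 108)) = Mul(18496, Rational(1, 108)) = Rational(4624, 27)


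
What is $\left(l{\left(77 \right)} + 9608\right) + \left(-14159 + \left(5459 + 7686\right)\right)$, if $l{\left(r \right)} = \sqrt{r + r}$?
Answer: $8594 + \sqrt{154} \approx 8606.4$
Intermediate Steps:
$l{\left(r \right)} = \sqrt{2} \sqrt{r}$ ($l{\left(r \right)} = \sqrt{2 r} = \sqrt{2} \sqrt{r}$)
$\left(l{\left(77 \right)} + 9608\right) + \left(-14159 + \left(5459 + 7686\right)\right) = \left(\sqrt{2} \sqrt{77} + 9608\right) + \left(-14159 + \left(5459 + 7686\right)\right) = \left(\sqrt{154} + 9608\right) + \left(-14159 + 13145\right) = \left(9608 + \sqrt{154}\right) - 1014 = 8594 + \sqrt{154}$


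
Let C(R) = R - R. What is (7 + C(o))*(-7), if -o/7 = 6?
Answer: -49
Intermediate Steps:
o = -42 (o = -7*6 = -42)
C(R) = 0
(7 + C(o))*(-7) = (7 + 0)*(-7) = 7*(-7) = -49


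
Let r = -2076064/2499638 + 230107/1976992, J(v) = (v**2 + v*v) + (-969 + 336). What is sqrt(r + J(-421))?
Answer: sqrt(135020957202342647519752079998)/617720541112 ≈ 594.85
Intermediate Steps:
J(v) = -633 + 2*v**2 (J(v) = (v**2 + v**2) - 633 = 2*v**2 - 633 = -633 + 2*v**2)
r = -1764588859111/2470882164448 (r = -2076064*1/2499638 + 230107*(1/1976992) = -1038032/1249819 + 230107/1976992 = -1764588859111/2470882164448 ≈ -0.71415)
sqrt(r + J(-421)) = sqrt(-1764588859111/2470882164448 + (-633 + 2*(-421)**2)) = sqrt(-1764588859111/2470882164448 + (-633 + 2*177241)) = sqrt(-1764588859111/2470882164448 + (-633 + 354482)) = sqrt(-1764588859111/2470882164448 + 353849) = sqrt(874317418418901241/2470882164448) = sqrt(135020957202342647519752079998)/617720541112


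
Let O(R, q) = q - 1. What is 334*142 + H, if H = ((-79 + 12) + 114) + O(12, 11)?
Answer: 47485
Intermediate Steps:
O(R, q) = -1 + q
H = 57 (H = ((-79 + 12) + 114) + (-1 + 11) = (-67 + 114) + 10 = 47 + 10 = 57)
334*142 + H = 334*142 + 57 = 47428 + 57 = 47485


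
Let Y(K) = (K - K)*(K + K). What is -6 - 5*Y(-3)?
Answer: -6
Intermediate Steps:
Y(K) = 0 (Y(K) = 0*(2*K) = 0)
-6 - 5*Y(-3) = -6 - 5*0 = -6 + 0 = -6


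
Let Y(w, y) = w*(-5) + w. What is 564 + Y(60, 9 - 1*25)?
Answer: 324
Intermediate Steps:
Y(w, y) = -4*w (Y(w, y) = -5*w + w = -4*w)
564 + Y(60, 9 - 1*25) = 564 - 4*60 = 564 - 240 = 324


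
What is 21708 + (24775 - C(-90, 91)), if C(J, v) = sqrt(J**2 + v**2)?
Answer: 46483 - sqrt(16381) ≈ 46355.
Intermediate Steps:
21708 + (24775 - C(-90, 91)) = 21708 + (24775 - sqrt((-90)**2 + 91**2)) = 21708 + (24775 - sqrt(8100 + 8281)) = 21708 + (24775 - sqrt(16381)) = 46483 - sqrt(16381)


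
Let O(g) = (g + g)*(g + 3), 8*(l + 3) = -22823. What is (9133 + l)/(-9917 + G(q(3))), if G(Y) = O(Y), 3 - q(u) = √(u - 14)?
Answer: 16739*I/(8*(-3301*I + 6*√11)) ≈ -0.63384 + 0.003821*I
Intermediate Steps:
q(u) = 3 - √(-14 + u) (q(u) = 3 - √(u - 14) = 3 - √(-14 + u))
l = -22847/8 (l = -3 + (⅛)*(-22823) = -3 - 22823/8 = -22847/8 ≈ -2855.9)
O(g) = 2*g*(3 + g) (O(g) = (2*g)*(3 + g) = 2*g*(3 + g))
G(Y) = 2*Y*(3 + Y)
(9133 + l)/(-9917 + G(q(3))) = (9133 - 22847/8)/(-9917 + 2*(3 - √(-14 + 3))*(3 + (3 - √(-14 + 3)))) = 50217/(8*(-9917 + 2*(3 - √(-11))*(3 + (3 - √(-11))))) = 50217/(8*(-9917 + 2*(3 - I*√11)*(3 + (3 - I*√11)))) = 50217/(8*(-9917 + 2*(3 - I*√11)*(6 - I*√11)))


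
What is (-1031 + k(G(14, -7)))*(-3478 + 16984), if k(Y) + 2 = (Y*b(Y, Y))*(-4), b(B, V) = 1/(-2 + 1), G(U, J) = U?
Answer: -13195362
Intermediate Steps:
b(B, V) = -1 (b(B, V) = 1/(-1) = -1)
k(Y) = -2 + 4*Y (k(Y) = -2 + (Y*(-1))*(-4) = -2 - Y*(-4) = -2 + 4*Y)
(-1031 + k(G(14, -7)))*(-3478 + 16984) = (-1031 + (-2 + 4*14))*(-3478 + 16984) = (-1031 + (-2 + 56))*13506 = (-1031 + 54)*13506 = -977*13506 = -13195362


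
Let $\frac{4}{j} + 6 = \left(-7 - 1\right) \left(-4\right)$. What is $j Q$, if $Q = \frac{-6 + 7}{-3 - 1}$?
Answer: $- \frac{1}{26} \approx -0.038462$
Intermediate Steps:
$j = \frac{2}{13}$ ($j = \frac{4}{-6 + \left(-7 - 1\right) \left(-4\right)} = \frac{4}{-6 - -32} = \frac{4}{-6 + 32} = \frac{4}{26} = 4 \cdot \frac{1}{26} = \frac{2}{13} \approx 0.15385$)
$Q = - \frac{1}{4}$ ($Q = 1 \frac{1}{-4} = 1 \left(- \frac{1}{4}\right) = - \frac{1}{4} \approx -0.25$)
$j Q = \frac{2}{13} \left(- \frac{1}{4}\right) = - \frac{1}{26}$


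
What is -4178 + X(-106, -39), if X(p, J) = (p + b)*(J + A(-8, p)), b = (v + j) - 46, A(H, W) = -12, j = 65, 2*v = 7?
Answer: 161/2 ≈ 80.500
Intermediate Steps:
v = 7/2 (v = (1/2)*7 = 7/2 ≈ 3.5000)
b = 45/2 (b = (7/2 + 65) - 46 = 137/2 - 46 = 45/2 ≈ 22.500)
X(p, J) = (-12 + J)*(45/2 + p) (X(p, J) = (p + 45/2)*(J - 12) = (45/2 + p)*(-12 + J) = (-12 + J)*(45/2 + p))
-4178 + X(-106, -39) = -4178 + (-270 - 12*(-106) + (45/2)*(-39) - 39*(-106)) = -4178 + (-270 + 1272 - 1755/2 + 4134) = -4178 + 8517/2 = 161/2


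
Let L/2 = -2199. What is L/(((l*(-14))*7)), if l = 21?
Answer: 733/343 ≈ 2.1370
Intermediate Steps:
L = -4398 (L = 2*(-2199) = -4398)
L/(((l*(-14))*7)) = -4398/((21*(-14))*7) = -4398/((-294*7)) = -4398/(-2058) = -4398*(-1/2058) = 733/343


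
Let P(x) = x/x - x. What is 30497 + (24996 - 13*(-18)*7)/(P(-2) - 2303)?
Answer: 1524271/50 ≈ 30485.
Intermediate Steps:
P(x) = 1 - x
30497 + (24996 - 13*(-18)*7)/(P(-2) - 2303) = 30497 + (24996 - 13*(-18)*7)/((1 - 1*(-2)) - 2303) = 30497 + (24996 + 234*7)/((1 + 2) - 2303) = 30497 + (24996 + 1638)/(3 - 2303) = 30497 + 26634/(-2300) = 30497 + 26634*(-1/2300) = 30497 - 579/50 = 1524271/50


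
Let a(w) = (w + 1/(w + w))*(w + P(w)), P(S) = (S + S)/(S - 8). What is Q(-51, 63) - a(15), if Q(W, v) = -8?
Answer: -4171/14 ≈ -297.93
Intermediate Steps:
P(S) = 2*S/(-8 + S) (P(S) = (2*S)/(-8 + S) = 2*S/(-8 + S))
a(w) = (w + 1/(2*w))*(w + 2*w/(-8 + w)) (a(w) = (w + 1/(w + w))*(w + 2*w/(-8 + w)) = (w + 1/(2*w))*(w + 2*w/(-8 + w)))
Q(-51, 63) - a(15) = -8 - (-3 + 15³ + (½)*15 - 6*15²)/(-8 + 15) = -8 - (-3 + 3375 + 15/2 - 6*225)/7 = -8 - (-3 + 3375 + 15/2 - 1350)/7 = -8 - 4059/(7*2) = -8 - 1*4059/14 = -8 - 4059/14 = -4171/14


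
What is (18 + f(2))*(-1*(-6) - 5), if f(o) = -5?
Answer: 13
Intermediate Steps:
(18 + f(2))*(-1*(-6) - 5) = (18 - 5)*(-1*(-6) - 5) = 13*(6 - 5) = 13*1 = 13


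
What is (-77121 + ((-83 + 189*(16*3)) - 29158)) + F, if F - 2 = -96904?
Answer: -194192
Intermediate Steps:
F = -96902 (F = 2 - 96904 = -96902)
(-77121 + ((-83 + 189*(16*3)) - 29158)) + F = (-77121 + ((-83 + 189*(16*3)) - 29158)) - 96902 = (-77121 + ((-83 + 189*48) - 29158)) - 96902 = (-77121 + ((-83 + 9072) - 29158)) - 96902 = (-77121 + (8989 - 29158)) - 96902 = (-77121 - 20169) - 96902 = -97290 - 96902 = -194192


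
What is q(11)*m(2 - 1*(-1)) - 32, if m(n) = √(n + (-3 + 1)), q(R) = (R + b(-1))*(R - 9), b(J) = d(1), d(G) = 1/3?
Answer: -28/3 ≈ -9.3333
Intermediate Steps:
d(G) = ⅓
b(J) = ⅓
q(R) = (-9 + R)*(⅓ + R) (q(R) = (R + ⅓)*(R - 9) = (⅓ + R)*(-9 + R) = (-9 + R)*(⅓ + R))
m(n) = √(-2 + n) (m(n) = √(n - 2) = √(-2 + n))
q(11)*m(2 - 1*(-1)) - 32 = (-3 + 11² - 26/3*11)*√(-2 + (2 - 1*(-1))) - 32 = (-3 + 121 - 286/3)*√(-2 + (2 + 1)) - 32 = 68*√(-2 + 3)/3 - 32 = 68*√1/3 - 32 = (68/3)*1 - 32 = 68/3 - 32 = -28/3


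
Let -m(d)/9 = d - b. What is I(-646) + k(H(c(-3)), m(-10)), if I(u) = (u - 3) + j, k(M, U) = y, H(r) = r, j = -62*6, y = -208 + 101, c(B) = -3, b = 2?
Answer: -1128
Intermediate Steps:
y = -107
j = -372
m(d) = 18 - 9*d (m(d) = -9*(d - 1*2) = -9*(d - 2) = -9*(-2 + d) = 18 - 9*d)
k(M, U) = -107
I(u) = -375 + u (I(u) = (u - 3) - 372 = (-3 + u) - 372 = -375 + u)
I(-646) + k(H(c(-3)), m(-10)) = (-375 - 646) - 107 = -1021 - 107 = -1128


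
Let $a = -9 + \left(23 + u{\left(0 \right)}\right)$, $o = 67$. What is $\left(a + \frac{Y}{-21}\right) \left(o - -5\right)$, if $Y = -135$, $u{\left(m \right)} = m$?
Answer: $\frac{10296}{7} \approx 1470.9$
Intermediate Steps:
$a = 14$ ($a = -9 + \left(23 + 0\right) = -9 + 23 = 14$)
$\left(a + \frac{Y}{-21}\right) \left(o - -5\right) = \left(14 - \frac{135}{-21}\right) \left(67 - -5\right) = \left(14 - - \frac{45}{7}\right) \left(67 + 5\right) = \left(14 + \frac{45}{7}\right) 72 = \frac{143}{7} \cdot 72 = \frac{10296}{7}$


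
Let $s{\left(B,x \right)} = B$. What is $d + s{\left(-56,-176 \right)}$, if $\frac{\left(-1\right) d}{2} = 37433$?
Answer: $-74922$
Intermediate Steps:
$d = -74866$ ($d = \left(-2\right) 37433 = -74866$)
$d + s{\left(-56,-176 \right)} = -74866 - 56 = -74922$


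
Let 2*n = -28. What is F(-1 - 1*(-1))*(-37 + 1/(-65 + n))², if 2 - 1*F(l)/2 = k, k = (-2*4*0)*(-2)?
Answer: 34199104/6241 ≈ 5479.8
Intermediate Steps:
k = 0 (k = -8*0*(-2) = 0*(-2) = 0)
F(l) = 4 (F(l) = 4 - 2*0 = 4 + 0 = 4)
n = -14 (n = (½)*(-28) = -14)
F(-1 - 1*(-1))*(-37 + 1/(-65 + n))² = 4*(-37 + 1/(-65 - 14))² = 4*(-37 + 1/(-79))² = 4*(-37 - 1/79)² = 4*(-2924/79)² = 4*(8549776/6241) = 34199104/6241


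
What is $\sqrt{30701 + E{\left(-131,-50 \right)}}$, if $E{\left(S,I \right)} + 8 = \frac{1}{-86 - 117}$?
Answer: $\frac{\sqrt{1264827634}}{203} \approx 175.19$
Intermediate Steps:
$E{\left(S,I \right)} = - \frac{1625}{203}$ ($E{\left(S,I \right)} = -8 + \frac{1}{-86 - 117} = -8 + \frac{1}{-203} = -8 - \frac{1}{203} = - \frac{1625}{203}$)
$\sqrt{30701 + E{\left(-131,-50 \right)}} = \sqrt{30701 - \frac{1625}{203}} = \sqrt{\frac{6230678}{203}} = \frac{\sqrt{1264827634}}{203}$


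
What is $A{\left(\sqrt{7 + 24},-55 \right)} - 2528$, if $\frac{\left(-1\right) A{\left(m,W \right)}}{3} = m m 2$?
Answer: $-2714$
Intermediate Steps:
$A{\left(m,W \right)} = - 6 m^{2}$ ($A{\left(m,W \right)} = - 3 m m 2 = - 3 m^{2} \cdot 2 = - 3 \cdot 2 m^{2} = - 6 m^{2}$)
$A{\left(\sqrt{7 + 24},-55 \right)} - 2528 = - 6 \left(\sqrt{7 + 24}\right)^{2} - 2528 = - 6 \left(\sqrt{31}\right)^{2} - 2528 = \left(-6\right) 31 - 2528 = -186 - 2528 = -2714$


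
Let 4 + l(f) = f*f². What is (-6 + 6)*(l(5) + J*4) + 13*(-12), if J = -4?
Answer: -156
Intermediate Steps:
l(f) = -4 + f³ (l(f) = -4 + f*f² = -4 + f³)
(-6 + 6)*(l(5) + J*4) + 13*(-12) = (-6 + 6)*((-4 + 5³) - 4*4) + 13*(-12) = 0*((-4 + 125) - 16) - 156 = 0*(121 - 16) - 156 = 0*105 - 156 = 0 - 156 = -156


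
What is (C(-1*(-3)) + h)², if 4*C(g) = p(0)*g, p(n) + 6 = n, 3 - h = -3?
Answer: 9/4 ≈ 2.2500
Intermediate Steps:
h = 6 (h = 3 - 1*(-3) = 3 + 3 = 6)
p(n) = -6 + n
C(g) = -3*g/2 (C(g) = ((-6 + 0)*g)/4 = (-6*g)/4 = -3*g/2)
(C(-1*(-3)) + h)² = (-(-3)*(-3)/2 + 6)² = (-3/2*3 + 6)² = (-9/2 + 6)² = (3/2)² = 9/4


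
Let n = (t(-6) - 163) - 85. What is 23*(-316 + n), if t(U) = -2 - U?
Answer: -12880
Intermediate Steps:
n = -244 (n = ((-2 - 1*(-6)) - 163) - 85 = ((-2 + 6) - 163) - 85 = (4 - 163) - 85 = -159 - 85 = -244)
23*(-316 + n) = 23*(-316 - 244) = 23*(-560) = -12880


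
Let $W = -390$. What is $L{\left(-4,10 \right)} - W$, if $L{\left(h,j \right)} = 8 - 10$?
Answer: $388$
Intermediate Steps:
$L{\left(h,j \right)} = -2$
$L{\left(-4,10 \right)} - W = -2 - -390 = -2 + 390 = 388$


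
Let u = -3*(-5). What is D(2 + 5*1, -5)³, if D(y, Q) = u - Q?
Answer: 8000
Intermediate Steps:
u = 15
D(y, Q) = 15 - Q
D(2 + 5*1, -5)³ = (15 - 1*(-5))³ = (15 + 5)³ = 20³ = 8000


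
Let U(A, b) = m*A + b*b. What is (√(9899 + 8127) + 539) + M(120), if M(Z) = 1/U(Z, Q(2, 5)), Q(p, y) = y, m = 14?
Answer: 918996/1705 + √18026 ≈ 673.26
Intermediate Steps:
U(A, b) = b² + 14*A (U(A, b) = 14*A + b*b = 14*A + b² = b² + 14*A)
M(Z) = 1/(25 + 14*Z) (M(Z) = 1/(5² + 14*Z) = 1/(25 + 14*Z))
(√(9899 + 8127) + 539) + M(120) = (√(9899 + 8127) + 539) + 1/(25 + 14*120) = (√18026 + 539) + 1/(25 + 1680) = (539 + √18026) + 1/1705 = 918996/1705 + √18026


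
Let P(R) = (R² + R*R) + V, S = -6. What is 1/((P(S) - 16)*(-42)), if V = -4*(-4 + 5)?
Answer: -1/2184 ≈ -0.00045788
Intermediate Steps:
V = -4 (V = -4*1 = -4)
P(R) = -4 + 2*R² (P(R) = (R² + R*R) - 4 = (R² + R²) - 4 = 2*R² - 4 = -4 + 2*R²)
1/((P(S) - 16)*(-42)) = 1/(((-4 + 2*(-6)²) - 16)*(-42)) = 1/(((-4 + 2*36) - 16)*(-42)) = 1/(((-4 + 72) - 16)*(-42)) = 1/((68 - 16)*(-42)) = 1/(52*(-42)) = 1/(-2184) = -1/2184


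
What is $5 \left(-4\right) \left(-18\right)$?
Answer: $360$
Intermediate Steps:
$5 \left(-4\right) \left(-18\right) = \left(-20\right) \left(-18\right) = 360$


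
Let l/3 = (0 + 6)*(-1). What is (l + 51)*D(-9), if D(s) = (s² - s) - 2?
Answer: 2904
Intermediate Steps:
l = -18 (l = 3*((0 + 6)*(-1)) = 3*(6*(-1)) = 3*(-6) = -18)
D(s) = -2 + s² - s
(l + 51)*D(-9) = (-18 + 51)*(-2 + (-9)² - 1*(-9)) = 33*(-2 + 81 + 9) = 33*88 = 2904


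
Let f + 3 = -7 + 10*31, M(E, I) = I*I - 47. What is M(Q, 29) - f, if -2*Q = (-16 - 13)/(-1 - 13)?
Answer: 494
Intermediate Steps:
Q = -29/28 (Q = -(-16 - 13)/(2*(-1 - 13)) = -(-29)/(2*(-14)) = -(-29)*(-1)/(2*14) = -½*29/14 = -29/28 ≈ -1.0357)
M(E, I) = -47 + I² (M(E, I) = I² - 47 = -47 + I²)
f = 300 (f = -3 + (-7 + 10*31) = -3 + (-7 + 310) = -3 + 303 = 300)
M(Q, 29) - f = (-47 + 29²) - 1*300 = (-47 + 841) - 300 = 794 - 300 = 494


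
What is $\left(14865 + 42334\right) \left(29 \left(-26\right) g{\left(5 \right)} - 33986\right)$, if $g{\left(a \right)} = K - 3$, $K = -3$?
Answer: $-1685196938$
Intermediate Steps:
$g{\left(a \right)} = -6$ ($g{\left(a \right)} = -3 - 3 = -6$)
$\left(14865 + 42334\right) \left(29 \left(-26\right) g{\left(5 \right)} - 33986\right) = \left(14865 + 42334\right) \left(29 \left(-26\right) \left(-6\right) - 33986\right) = 57199 \left(\left(-754\right) \left(-6\right) - 33986\right) = 57199 \left(4524 - 33986\right) = 57199 \left(-29462\right) = -1685196938$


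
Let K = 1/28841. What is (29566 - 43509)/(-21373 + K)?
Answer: 402130063/616418692 ≈ 0.65236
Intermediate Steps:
K = 1/28841 ≈ 3.4673e-5
(29566 - 43509)/(-21373 + K) = (29566 - 43509)/(-21373 + 1/28841) = -13943/(-616418692/28841) = -13943*(-28841/616418692) = 402130063/616418692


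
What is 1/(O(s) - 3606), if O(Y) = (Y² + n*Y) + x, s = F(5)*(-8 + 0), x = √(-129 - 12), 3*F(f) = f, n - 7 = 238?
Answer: -11538/77245871 - 81*I*√141/3630555937 ≈ -0.00014937 - 2.6492e-7*I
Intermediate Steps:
n = 245 (n = 7 + 238 = 245)
F(f) = f/3
x = I*√141 (x = √(-141) = I*√141 ≈ 11.874*I)
s = -40/3 (s = ((⅓)*5)*(-8 + 0) = (5/3)*(-8) = -40/3 ≈ -13.333)
O(Y) = Y² + 245*Y + I*√141 (O(Y) = (Y² + 245*Y) + I*√141 = Y² + 245*Y + I*√141)
1/(O(s) - 3606) = 1/(((-40/3)² + 245*(-40/3) + I*√141) - 3606) = 1/((1600/9 - 9800/3 + I*√141) - 3606) = 1/((-27800/9 + I*√141) - 3606) = 1/(-60254/9 + I*√141)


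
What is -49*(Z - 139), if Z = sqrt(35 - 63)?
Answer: 6811 - 98*I*sqrt(7) ≈ 6811.0 - 259.28*I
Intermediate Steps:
Z = 2*I*sqrt(7) (Z = sqrt(-28) = 2*I*sqrt(7) ≈ 5.2915*I)
-49*(Z - 139) = -49*(2*I*sqrt(7) - 139) = -49*(-139 + 2*I*sqrt(7)) = 6811 - 98*I*sqrt(7)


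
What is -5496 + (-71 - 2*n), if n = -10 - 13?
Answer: -5521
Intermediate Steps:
n = -23
-5496 + (-71 - 2*n) = -5496 + (-71 - 2*(-23)) = -5496 + (-71 + 46) = -5496 - 25 = -5521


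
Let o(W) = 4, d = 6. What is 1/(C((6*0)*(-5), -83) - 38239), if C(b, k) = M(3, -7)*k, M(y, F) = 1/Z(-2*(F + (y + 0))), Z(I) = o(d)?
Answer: -4/153039 ≈ -2.6137e-5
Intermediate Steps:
Z(I) = 4
M(y, F) = ¼ (M(y, F) = 1/4 = ¼)
C(b, k) = k/4
1/(C((6*0)*(-5), -83) - 38239) = 1/((¼)*(-83) - 38239) = 1/(-83/4 - 38239) = 1/(-153039/4) = -4/153039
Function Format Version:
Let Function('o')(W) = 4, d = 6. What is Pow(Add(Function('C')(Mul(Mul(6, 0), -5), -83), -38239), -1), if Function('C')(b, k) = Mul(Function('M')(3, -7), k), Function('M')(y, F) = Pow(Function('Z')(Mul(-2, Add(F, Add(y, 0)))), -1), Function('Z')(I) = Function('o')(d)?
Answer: Rational(-4, 153039) ≈ -2.6137e-5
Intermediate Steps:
Function('Z')(I) = 4
Function('M')(y, F) = Rational(1, 4) (Function('M')(y, F) = Pow(4, -1) = Rational(1, 4))
Function('C')(b, k) = Mul(Rational(1, 4), k)
Pow(Add(Function('C')(Mul(Mul(6, 0), -5), -83), -38239), -1) = Pow(Add(Mul(Rational(1, 4), -83), -38239), -1) = Pow(Add(Rational(-83, 4), -38239), -1) = Pow(Rational(-153039, 4), -1) = Rational(-4, 153039)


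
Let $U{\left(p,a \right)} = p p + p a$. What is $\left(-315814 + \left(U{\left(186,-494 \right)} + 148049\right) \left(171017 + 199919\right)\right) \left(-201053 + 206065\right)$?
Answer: $168735026887784$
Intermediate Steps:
$U{\left(p,a \right)} = p^{2} + a p$
$\left(-315814 + \left(U{\left(186,-494 \right)} + 148049\right) \left(171017 + 199919\right)\right) \left(-201053 + 206065\right) = \left(-315814 + \left(186 \left(-494 + 186\right) + 148049\right) \left(171017 + 199919\right)\right) \left(-201053 + 206065\right) = \left(-315814 + \left(186 \left(-308\right) + 148049\right) 370936\right) 5012 = \left(-315814 + \left(-57288 + 148049\right) 370936\right) 5012 = \left(-315814 + 90761 \cdot 370936\right) 5012 = \left(-315814 + 33666522296\right) 5012 = 33666206482 \cdot 5012 = 168735026887784$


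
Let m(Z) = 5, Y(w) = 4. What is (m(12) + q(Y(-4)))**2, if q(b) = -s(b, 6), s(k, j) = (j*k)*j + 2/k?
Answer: 77841/4 ≈ 19460.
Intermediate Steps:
s(k, j) = 2/k + k*j**2 (s(k, j) = k*j**2 + 2/k = 2/k + k*j**2)
q(b) = -36*b - 2/b (q(b) = -(2/b + b*6**2) = -(2/b + b*36) = -(2/b + 36*b) = -36*b - 2/b)
(m(12) + q(Y(-4)))**2 = (5 + (-36*4 - 2/4))**2 = (5 + (-144 - 2*1/4))**2 = (5 + (-144 - 1/2))**2 = (5 - 289/2)**2 = (-279/2)**2 = 77841/4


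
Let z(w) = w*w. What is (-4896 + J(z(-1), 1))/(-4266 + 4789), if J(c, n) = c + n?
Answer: -4894/523 ≈ -9.3576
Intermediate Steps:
z(w) = w**2
(-4896 + J(z(-1), 1))/(-4266 + 4789) = (-4896 + ((-1)**2 + 1))/(-4266 + 4789) = (-4896 + (1 + 1))/523 = (-4896 + 2)*(1/523) = -4894*1/523 = -4894/523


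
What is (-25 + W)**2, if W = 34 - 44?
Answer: 1225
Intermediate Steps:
W = -10
(-25 + W)**2 = (-25 - 10)**2 = (-35)**2 = 1225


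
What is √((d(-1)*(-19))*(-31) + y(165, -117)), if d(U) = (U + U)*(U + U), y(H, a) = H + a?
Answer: 2*√601 ≈ 49.031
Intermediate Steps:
d(U) = 4*U² (d(U) = (2*U)*(2*U) = 4*U²)
√((d(-1)*(-19))*(-31) + y(165, -117)) = √(((4*(-1)²)*(-19))*(-31) + (165 - 117)) = √(((4*1)*(-19))*(-31) + 48) = √((4*(-19))*(-31) + 48) = √(-76*(-31) + 48) = √(2356 + 48) = √2404 = 2*√601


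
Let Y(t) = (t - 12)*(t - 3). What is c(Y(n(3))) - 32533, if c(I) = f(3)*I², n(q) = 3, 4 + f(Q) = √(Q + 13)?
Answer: -32533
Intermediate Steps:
f(Q) = -4 + √(13 + Q) (f(Q) = -4 + √(Q + 13) = -4 + √(13 + Q))
Y(t) = (-12 + t)*(-3 + t)
c(I) = 0 (c(I) = (-4 + √(13 + 3))*I² = (-4 + √16)*I² = (-4 + 4)*I² = 0*I² = 0)
c(Y(n(3))) - 32533 = 0 - 32533 = -32533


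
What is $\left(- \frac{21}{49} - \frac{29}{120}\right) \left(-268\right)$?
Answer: $\frac{37721}{210} \approx 179.62$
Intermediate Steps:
$\left(- \frac{21}{49} - \frac{29}{120}\right) \left(-268\right) = \left(\left(-21\right) \frac{1}{49} - \frac{29}{120}\right) \left(-268\right) = \left(- \frac{3}{7} - \frac{29}{120}\right) \left(-268\right) = \left(- \frac{563}{840}\right) \left(-268\right) = \frac{37721}{210}$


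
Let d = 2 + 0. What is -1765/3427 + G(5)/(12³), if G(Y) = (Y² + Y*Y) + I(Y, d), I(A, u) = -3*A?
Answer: -2929975/5921856 ≈ -0.49477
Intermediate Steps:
d = 2
G(Y) = -3*Y + 2*Y² (G(Y) = (Y² + Y*Y) - 3*Y = (Y² + Y²) - 3*Y = 2*Y² - 3*Y = -3*Y + 2*Y²)
-1765/3427 + G(5)/(12³) = -1765/3427 + (5*(-3 + 2*5))/(12³) = -1765*1/3427 + (5*(-3 + 10))/1728 = -1765/3427 + (5*7)*(1/1728) = -1765/3427 + 35*(1/1728) = -1765/3427 + 35/1728 = -2929975/5921856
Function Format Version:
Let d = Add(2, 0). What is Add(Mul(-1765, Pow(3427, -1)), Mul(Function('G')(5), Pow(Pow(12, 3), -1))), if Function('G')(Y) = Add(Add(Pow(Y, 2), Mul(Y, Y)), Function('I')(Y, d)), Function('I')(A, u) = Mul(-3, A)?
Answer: Rational(-2929975, 5921856) ≈ -0.49477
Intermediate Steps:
d = 2
Function('G')(Y) = Add(Mul(-3, Y), Mul(2, Pow(Y, 2))) (Function('G')(Y) = Add(Add(Pow(Y, 2), Mul(Y, Y)), Mul(-3, Y)) = Add(Add(Pow(Y, 2), Pow(Y, 2)), Mul(-3, Y)) = Add(Mul(2, Pow(Y, 2)), Mul(-3, Y)) = Add(Mul(-3, Y), Mul(2, Pow(Y, 2))))
Add(Mul(-1765, Pow(3427, -1)), Mul(Function('G')(5), Pow(Pow(12, 3), -1))) = Add(Mul(-1765, Pow(3427, -1)), Mul(Mul(5, Add(-3, Mul(2, 5))), Pow(Pow(12, 3), -1))) = Add(Mul(-1765, Rational(1, 3427)), Mul(Mul(5, Add(-3, 10)), Pow(1728, -1))) = Add(Rational(-1765, 3427), Mul(Mul(5, 7), Rational(1, 1728))) = Add(Rational(-1765, 3427), Mul(35, Rational(1, 1728))) = Add(Rational(-1765, 3427), Rational(35, 1728)) = Rational(-2929975, 5921856)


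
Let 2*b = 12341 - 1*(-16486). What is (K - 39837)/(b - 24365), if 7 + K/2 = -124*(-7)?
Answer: 76230/19903 ≈ 3.8301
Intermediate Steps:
b = 28827/2 (b = (12341 - 1*(-16486))/2 = (12341 + 16486)/2 = (1/2)*28827 = 28827/2 ≈ 14414.)
K = 1722 (K = -14 + 2*(-124*(-7)) = -14 + 2*868 = -14 + 1736 = 1722)
(K - 39837)/(b - 24365) = (1722 - 39837)/(28827/2 - 24365) = -38115/(-19903/2) = -38115*(-2/19903) = 76230/19903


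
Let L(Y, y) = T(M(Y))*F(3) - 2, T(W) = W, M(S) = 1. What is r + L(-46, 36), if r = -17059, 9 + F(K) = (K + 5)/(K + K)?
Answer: -51206/3 ≈ -17069.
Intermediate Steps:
F(K) = -9 + (5 + K)/(2*K) (F(K) = -9 + (K + 5)/(K + K) = -9 + (5 + K)/((2*K)) = -9 + (5 + K)*(1/(2*K)) = -9 + (5 + K)/(2*K))
L(Y, y) = -29/3 (L(Y, y) = 1*((½)*(5 - 17*3)/3) - 2 = 1*((½)*(⅓)*(5 - 51)) - 2 = 1*((½)*(⅓)*(-46)) - 2 = 1*(-23/3) - 2 = -23/3 - 2 = -29/3)
r + L(-46, 36) = -17059 - 29/3 = -51206/3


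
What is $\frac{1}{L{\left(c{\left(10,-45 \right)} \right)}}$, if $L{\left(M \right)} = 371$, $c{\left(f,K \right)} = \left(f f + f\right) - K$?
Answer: $\frac{1}{371} \approx 0.0026954$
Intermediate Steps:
$c{\left(f,K \right)} = f + f^{2} - K$ ($c{\left(f,K \right)} = \left(f^{2} + f\right) - K = \left(f + f^{2}\right) - K = f + f^{2} - K$)
$\frac{1}{L{\left(c{\left(10,-45 \right)} \right)}} = \frac{1}{371}$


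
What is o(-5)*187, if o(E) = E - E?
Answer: 0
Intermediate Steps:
o(E) = 0
o(-5)*187 = 0*187 = 0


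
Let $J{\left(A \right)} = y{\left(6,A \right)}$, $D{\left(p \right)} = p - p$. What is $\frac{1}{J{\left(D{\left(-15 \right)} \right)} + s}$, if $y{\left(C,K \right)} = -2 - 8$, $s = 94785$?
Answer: $\frac{1}{94775} \approx 1.0551 \cdot 10^{-5}$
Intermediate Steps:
$y{\left(C,K \right)} = -10$
$D{\left(p \right)} = 0$
$J{\left(A \right)} = -10$
$\frac{1}{J{\left(D{\left(-15 \right)} \right)} + s} = \frac{1}{-10 + 94785} = \frac{1}{94775}$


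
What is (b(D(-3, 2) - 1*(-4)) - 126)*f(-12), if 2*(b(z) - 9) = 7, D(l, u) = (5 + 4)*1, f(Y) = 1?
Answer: -227/2 ≈ -113.50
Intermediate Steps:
D(l, u) = 9 (D(l, u) = 9*1 = 9)
b(z) = 25/2 (b(z) = 9 + (½)*7 = 9 + 7/2 = 25/2)
(b(D(-3, 2) - 1*(-4)) - 126)*f(-12) = (25/2 - 126)*1 = -227/2*1 = -227/2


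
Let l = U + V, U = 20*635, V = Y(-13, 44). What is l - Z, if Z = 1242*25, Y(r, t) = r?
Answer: -18363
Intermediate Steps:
V = -13
U = 12700
Z = 31050
l = 12687 (l = 12700 - 13 = 12687)
l - Z = 12687 - 1*31050 = 12687 - 31050 = -18363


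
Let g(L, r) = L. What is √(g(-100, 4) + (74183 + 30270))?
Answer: √104353 ≈ 323.04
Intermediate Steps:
√(g(-100, 4) + (74183 + 30270)) = √(-100 + (74183 + 30270)) = √(-100 + 104453) = √104353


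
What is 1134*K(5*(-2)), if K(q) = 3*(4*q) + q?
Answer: -147420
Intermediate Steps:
K(q) = 13*q (K(q) = 12*q + q = 13*q)
1134*K(5*(-2)) = 1134*(13*(5*(-2))) = 1134*(13*(-10)) = 1134*(-130) = -147420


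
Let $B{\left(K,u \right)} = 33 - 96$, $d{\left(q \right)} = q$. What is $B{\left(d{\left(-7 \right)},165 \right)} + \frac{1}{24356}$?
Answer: $- \frac{1534427}{24356} \approx -63.0$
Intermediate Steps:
$B{\left(K,u \right)} = -63$
$B{\left(d{\left(-7 \right)},165 \right)} + \frac{1}{24356} = -63 + \frac{1}{24356} = - \frac{1534427}{24356}$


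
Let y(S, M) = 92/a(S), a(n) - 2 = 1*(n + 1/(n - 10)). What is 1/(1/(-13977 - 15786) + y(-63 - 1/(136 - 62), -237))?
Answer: -726217825023/1094815401133 ≈ -0.66332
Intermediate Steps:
a(n) = 2 + n + 1/(-10 + n) (a(n) = 2 + 1*(n + 1/(n - 10)) = 2 + 1*(n + 1/(-10 + n)) = 2 + (n + 1/(-10 + n)) = 2 + n + 1/(-10 + n))
y(S, M) = 92*(-10 + S)/(-19 + S² - 8*S) (y(S, M) = 92/(((-19 + S² - 8*S)/(-10 + S))) = 92*((-10 + S)/(-19 + S² - 8*S)) = 92*(-10 + S)/(-19 + S² - 8*S))
1/(1/(-13977 - 15786) + y(-63 - 1/(136 - 62), -237)) = 1/(1/(-13977 - 15786) + 92*(10 - (-63 - 1/(136 - 62)))/(19 - (-63 - 1/(136 - 62))² + 8*(-63 - 1/(136 - 62)))) = 1/(1/(-29763) + 92*(10 - (-63 - 1/74))/(19 - (-63 - 1/74)² + 8*(-63 - 1/74))) = 1/(-1/29763 + 92*(10 - (-63 - 1*1/74))/(19 - (-63 - 1*1/74)² + 8*(-63 - 1*1/74))) = 1/(-1/29763 + 92*(10 - (-63 - 1/74))/(19 - (-63 - 1/74)² + 8*(-63 - 1/74))) = 1/(-1/29763 + 92*(10 - 1*(-4663/74))/(19 - (-4663/74)² + 8*(-4663/74))) = 1/(-1/29763 + 92*(10 + 4663/74)/(19 - 1*21743569/5476 - 18652/37)) = 1/(-1/29763 + 92*(5403/74)/(19 - 21743569/5476 - 18652/37)) = 1/(-1/29763 + 92*(5403/74)/(-24400021/5476)) = 1/(-1/29763 + 92*(-5476/24400021)*(5403/74)) = 1/(-1/29763 - 36783624/24400021) = 1/(-1094815401133/726217825023) = -726217825023/1094815401133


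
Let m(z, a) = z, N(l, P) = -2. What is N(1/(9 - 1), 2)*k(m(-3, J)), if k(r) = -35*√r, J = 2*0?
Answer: 70*I*√3 ≈ 121.24*I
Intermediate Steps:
J = 0
N(1/(9 - 1), 2)*k(m(-3, J)) = -(-70)*√(-3) = -(-70)*I*√3 = 70*I*√3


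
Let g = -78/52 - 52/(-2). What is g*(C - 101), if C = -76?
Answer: -8673/2 ≈ -4336.5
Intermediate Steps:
g = 49/2 (g = -78*1/52 - 52*(-1/2) = -3/2 + 26 = 49/2 ≈ 24.500)
g*(C - 101) = 49*(-76 - 101)/2 = (49/2)*(-177) = -8673/2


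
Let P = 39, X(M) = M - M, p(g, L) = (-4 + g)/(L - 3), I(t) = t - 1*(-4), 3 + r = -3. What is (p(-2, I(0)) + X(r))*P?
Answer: -234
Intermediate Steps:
r = -6 (r = -3 - 3 = -6)
I(t) = 4 + t (I(t) = t + 4 = 4 + t)
p(g, L) = (-4 + g)/(-3 + L)
X(M) = 0
(p(-2, I(0)) + X(r))*P = ((-4 - 2)/(-3 + (4 + 0)) + 0)*39 = (-6/(-3 + 4) + 0)*39 = (-6/1 + 0)*39 = (1*(-6) + 0)*39 = (-6 + 0)*39 = -6*39 = -234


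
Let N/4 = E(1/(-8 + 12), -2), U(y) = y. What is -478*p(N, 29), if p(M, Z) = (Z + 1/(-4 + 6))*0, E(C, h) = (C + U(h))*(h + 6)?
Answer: 0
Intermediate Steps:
E(C, h) = (6 + h)*(C + h) (E(C, h) = (C + h)*(h + 6) = (C + h)*(6 + h) = (6 + h)*(C + h))
N = -28 (N = 4*((-2)**2 + 6/(-8 + 12) + 6*(-2) - 2/(-8 + 12)) = 4*(4 + 6/4 - 12 - 2/4) = 4*(4 + 6*(1/4) - 12 + (1/4)*(-2)) = 4*(4 + 3/2 - 12 - 1/2) = 4*(-7) = -28)
p(M, Z) = 0 (p(M, Z) = (Z + 1/2)*0 = (1/2 + Z)*0 = 0)
-478*p(N, 29) = -478*0 = 0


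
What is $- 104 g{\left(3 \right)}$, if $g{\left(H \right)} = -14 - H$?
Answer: $1768$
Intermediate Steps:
$- 104 g{\left(3 \right)} = - 104 \left(-14 - 3\right) = \left(-104\right) \left(-17\right) = 1768$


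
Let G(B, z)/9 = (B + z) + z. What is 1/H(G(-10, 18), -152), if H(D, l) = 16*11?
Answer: 1/176 ≈ 0.0056818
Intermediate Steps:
G(B, z) = 9*B + 18*z (G(B, z) = 9*((B + z) + z) = 9*(B + 2*z) = 9*B + 18*z)
H(D, l) = 176
1/H(G(-10, 18), -152) = 1/176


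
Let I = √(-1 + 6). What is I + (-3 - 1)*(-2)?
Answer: 8 + √5 ≈ 10.236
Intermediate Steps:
I = √5 ≈ 2.2361
I + (-3 - 1)*(-2) = √5 + (-3 - 1)*(-2) = √5 - 4*(-2) = √5 + 8 = 8 + √5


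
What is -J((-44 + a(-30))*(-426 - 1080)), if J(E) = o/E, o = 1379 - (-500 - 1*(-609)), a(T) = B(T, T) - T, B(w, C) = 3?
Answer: -635/8283 ≈ -0.076663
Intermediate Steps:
a(T) = 3 - T
o = 1270 (o = 1379 - (-500 + 609) = 1379 - 1*109 = 1379 - 109 = 1270)
J(E) = 1270/E
-J((-44 + a(-30))*(-426 - 1080)) = -1270/((-44 + (3 - 1*(-30)))*(-426 - 1080)) = -1270/((-44 + (3 + 30))*(-1506)) = -1270/((-44 + 33)*(-1506)) = -1270/((-11*(-1506))) = -1270/16566 = -1*635/8283 = -635/8283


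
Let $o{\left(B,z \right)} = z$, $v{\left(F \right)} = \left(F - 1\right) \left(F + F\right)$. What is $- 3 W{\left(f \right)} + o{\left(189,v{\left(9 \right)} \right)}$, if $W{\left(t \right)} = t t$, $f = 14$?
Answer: $-444$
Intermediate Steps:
$W{\left(t \right)} = t^{2}$
$v{\left(F \right)} = 2 F \left(-1 + F\right)$ ($v{\left(F \right)} = \left(-1 + F\right) 2 F = 2 F \left(-1 + F\right)$)
$- 3 W{\left(f \right)} + o{\left(189,v{\left(9 \right)} \right)} = - 3 \cdot 14^{2} + 2 \cdot 9 \left(-1 + 9\right) = \left(-3\right) 196 + 2 \cdot 9 \cdot 8 = -588 + 144 = -444$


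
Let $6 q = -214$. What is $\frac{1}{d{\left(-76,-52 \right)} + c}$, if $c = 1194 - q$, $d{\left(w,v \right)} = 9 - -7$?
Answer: $\frac{3}{3737} \approx 0.00080278$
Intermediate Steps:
$q = - \frac{107}{3}$ ($q = \frac{1}{6} \left(-214\right) = - \frac{107}{3} \approx -35.667$)
$d{\left(w,v \right)} = 16$ ($d{\left(w,v \right)} = 9 + 7 = 16$)
$c = \frac{3689}{3}$ ($c = 1194 - - \frac{107}{3} = 1194 + \frac{107}{3} = \frac{3689}{3} \approx 1229.7$)
$\frac{1}{d{\left(-76,-52 \right)} + c} = \frac{1}{16 + \frac{3689}{3}} = \frac{1}{\frac{3737}{3}} = \frac{3}{3737}$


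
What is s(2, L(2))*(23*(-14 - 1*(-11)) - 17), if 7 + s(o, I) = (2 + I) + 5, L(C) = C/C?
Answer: -86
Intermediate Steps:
L(C) = 1
s(o, I) = I (s(o, I) = -7 + ((2 + I) + 5) = -7 + (7 + I) = I)
s(2, L(2))*(23*(-14 - 1*(-11)) - 17) = 1*(23*(-14 - 1*(-11)) - 17) = 1*(23*(-14 + 11) - 17) = 1*(23*(-3) - 17) = 1*(-69 - 17) = 1*(-86) = -86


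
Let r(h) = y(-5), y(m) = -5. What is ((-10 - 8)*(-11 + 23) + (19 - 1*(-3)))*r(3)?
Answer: 970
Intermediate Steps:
r(h) = -5
((-10 - 8)*(-11 + 23) + (19 - 1*(-3)))*r(3) = ((-10 - 8)*(-11 + 23) + (19 - 1*(-3)))*(-5) = (-18*12 + (19 + 3))*(-5) = (-216 + 22)*(-5) = -194*(-5) = 970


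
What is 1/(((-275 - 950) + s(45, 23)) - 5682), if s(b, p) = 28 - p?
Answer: -1/6902 ≈ -0.00014489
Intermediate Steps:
1/(((-275 - 950) + s(45, 23)) - 5682) = 1/(((-275 - 950) + (28 - 1*23)) - 5682) = 1/((-1225 + (28 - 23)) - 5682) = 1/((-1225 + 5) - 5682) = 1/(-1220 - 5682) = 1/(-6902) = -1/6902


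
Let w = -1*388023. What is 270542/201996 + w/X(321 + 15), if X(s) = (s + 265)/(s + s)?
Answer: -26335294255217/60699798 ≈ -4.3386e+5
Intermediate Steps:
X(s) = (265 + s)/(2*s) (X(s) = (265 + s)/((2*s)) = (265 + s)*(1/(2*s)) = (265 + s)/(2*s))
w = -388023
270542/201996 + w/X(321 + 15) = 270542/201996 - 388023*2*(321 + 15)/(265 + (321 + 15)) = 270542*(1/201996) - 388023*672/(265 + 336) = 135271/100998 - 388023/((½)*(1/336)*601) = 135271/100998 - 388023/601/672 = 135271/100998 - 388023*672/601 = 135271/100998 - 260751456/601 = -26335294255217/60699798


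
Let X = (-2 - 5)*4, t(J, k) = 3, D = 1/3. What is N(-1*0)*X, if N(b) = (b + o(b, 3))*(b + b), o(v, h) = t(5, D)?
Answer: 0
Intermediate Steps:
D = ⅓ ≈ 0.33333
o(v, h) = 3
N(b) = 2*b*(3 + b) (N(b) = (b + 3)*(b + b) = (3 + b)*(2*b) = 2*b*(3 + b))
X = -28 (X = -7*4 = -28)
N(-1*0)*X = (2*(-1*0)*(3 - 1*0))*(-28) = (2*0*(3 + 0))*(-28) = (2*0*3)*(-28) = 0*(-28) = 0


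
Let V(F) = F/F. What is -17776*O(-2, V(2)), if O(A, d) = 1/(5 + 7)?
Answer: -4444/3 ≈ -1481.3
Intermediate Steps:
V(F) = 1
O(A, d) = 1/12
-17776*O(-2, V(2)) = -17776*1/12 = -4444/3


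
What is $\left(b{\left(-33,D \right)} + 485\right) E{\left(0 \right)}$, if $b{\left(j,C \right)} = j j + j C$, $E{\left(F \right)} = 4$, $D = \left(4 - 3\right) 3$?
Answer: $5900$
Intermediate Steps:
$D = 3$ ($D = 1 \cdot 3 = 3$)
$b{\left(j,C \right)} = j^{2} + C j$
$\left(b{\left(-33,D \right)} + 485\right) E{\left(0 \right)} = \left(- 33 \left(3 - 33\right) + 485\right) 4 = \left(\left(-33\right) \left(-30\right) + 485\right) 4 = \left(990 + 485\right) 4 = 1475 \cdot 4 = 5900$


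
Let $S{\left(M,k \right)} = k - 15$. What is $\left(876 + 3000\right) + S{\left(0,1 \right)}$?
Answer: $3862$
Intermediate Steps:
$S{\left(M,k \right)} = -15 + k$
$\left(876 + 3000\right) + S{\left(0,1 \right)} = \left(876 + 3000\right) + \left(-15 + 1\right) = 3876 - 14 = 3862$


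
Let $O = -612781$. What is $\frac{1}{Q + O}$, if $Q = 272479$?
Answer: $- \frac{1}{340302} \approx -2.9386 \cdot 10^{-6}$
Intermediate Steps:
$\frac{1}{Q + O} = \frac{1}{272479 - 612781} = \frac{1}{-340302} = - \frac{1}{340302}$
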